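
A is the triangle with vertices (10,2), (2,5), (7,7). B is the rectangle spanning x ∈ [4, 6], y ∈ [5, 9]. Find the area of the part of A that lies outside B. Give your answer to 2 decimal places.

|A| = 15.5, |A∩B| = 2.4.
|A ∖ B| = |A| − |A∩B| = 15.5 − 2.4 = 13.10.

13.10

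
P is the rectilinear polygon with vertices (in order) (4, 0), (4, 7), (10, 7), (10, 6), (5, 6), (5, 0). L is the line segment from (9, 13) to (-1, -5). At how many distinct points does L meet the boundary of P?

The segment meets the boundary at (4,4), (5,5.8), (5.111,6), (5.667,7).

4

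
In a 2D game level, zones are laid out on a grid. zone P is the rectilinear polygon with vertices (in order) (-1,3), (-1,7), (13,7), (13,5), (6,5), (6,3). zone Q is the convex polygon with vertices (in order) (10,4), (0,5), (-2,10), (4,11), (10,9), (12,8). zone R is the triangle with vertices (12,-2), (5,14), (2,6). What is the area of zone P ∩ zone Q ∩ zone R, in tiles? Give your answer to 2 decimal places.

The intersection is the polygon with vertices (6,5), (6,4.4), (3.714,4.629), (2,6), (2.375,7), (8.062,7), (8.938,5).
By the shoelace formula its area is 13.38.

13.38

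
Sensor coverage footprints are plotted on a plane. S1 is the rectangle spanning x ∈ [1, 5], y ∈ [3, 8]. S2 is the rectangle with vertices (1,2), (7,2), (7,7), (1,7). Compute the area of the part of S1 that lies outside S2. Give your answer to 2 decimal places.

4.00

|S1∩S2|: x∈[1,5], y∈[3,7] → 4·4 = 16.
|S1| = 20.
|S1 ∖ S2| = |S1| − |S1∩S2| = 20 − 16 = 4.00.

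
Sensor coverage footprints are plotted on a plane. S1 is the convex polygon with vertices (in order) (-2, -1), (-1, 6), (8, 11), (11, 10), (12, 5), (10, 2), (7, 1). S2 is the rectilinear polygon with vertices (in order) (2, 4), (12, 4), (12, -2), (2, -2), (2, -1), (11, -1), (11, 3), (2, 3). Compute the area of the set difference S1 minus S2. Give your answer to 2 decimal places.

97.50

|S1| = 106.5, |S1∩S2| = 9.
|S1 ∖ S2| = |S1| − |S1∩S2| = 106.5 − 9 = 97.50.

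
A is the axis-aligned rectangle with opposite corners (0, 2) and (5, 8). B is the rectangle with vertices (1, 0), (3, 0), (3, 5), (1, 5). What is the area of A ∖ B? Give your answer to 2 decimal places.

24.00

|A∩B|: x∈[1,3], y∈[2,5] → 2·3 = 6.
|A| = 30.
|A ∖ B| = |A| − |A∩B| = 30 − 6 = 24.00.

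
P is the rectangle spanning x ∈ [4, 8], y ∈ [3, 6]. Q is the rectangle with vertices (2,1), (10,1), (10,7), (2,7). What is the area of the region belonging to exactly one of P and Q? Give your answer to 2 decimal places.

36.00

|P∩Q|: x∈[4,8], y∈[3,6] → 4·3 = 12.
|P △ Q| = |P| + |Q| − 2·|P∩Q| = 12 + 48 − 24 = 36.00.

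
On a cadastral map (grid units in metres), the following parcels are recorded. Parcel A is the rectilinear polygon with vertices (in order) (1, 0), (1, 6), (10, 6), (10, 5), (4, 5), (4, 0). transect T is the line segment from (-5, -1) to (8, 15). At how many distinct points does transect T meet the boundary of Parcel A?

0

The segment lies entirely outside Parcel A and never meets its boundary.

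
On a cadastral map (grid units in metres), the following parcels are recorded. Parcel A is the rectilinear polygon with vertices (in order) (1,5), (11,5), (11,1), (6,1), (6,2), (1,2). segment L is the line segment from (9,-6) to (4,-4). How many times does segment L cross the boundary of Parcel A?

0

The segment lies entirely outside Parcel A and never meets its boundary.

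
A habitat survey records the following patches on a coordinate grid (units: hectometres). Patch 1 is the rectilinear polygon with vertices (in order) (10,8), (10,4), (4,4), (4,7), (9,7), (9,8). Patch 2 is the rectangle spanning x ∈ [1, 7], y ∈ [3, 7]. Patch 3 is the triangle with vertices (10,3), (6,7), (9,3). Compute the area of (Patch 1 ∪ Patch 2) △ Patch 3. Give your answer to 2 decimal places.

|Patch 1 ∪ Patch 2| = 34.
|(Patch 1 ∪ Patch 2) ∩ Patch 3| = 1.125.
|(Patch 1 ∪ Patch 2) △ Patch 3| = 34 + 2 − 2.25 = 33.75.

33.75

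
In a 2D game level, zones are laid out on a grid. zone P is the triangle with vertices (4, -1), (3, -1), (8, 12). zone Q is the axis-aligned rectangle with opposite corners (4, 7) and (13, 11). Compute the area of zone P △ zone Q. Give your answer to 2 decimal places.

40.65

|zone P| = 6.5, |zone Q| = 36, |zone P∩zone Q| = 0.9231.
|zone P △ zone Q| = |zone P| + |zone Q| − 2·|zone P∩zone Q| = 6.5 + 36 − 1.8462 = 40.65.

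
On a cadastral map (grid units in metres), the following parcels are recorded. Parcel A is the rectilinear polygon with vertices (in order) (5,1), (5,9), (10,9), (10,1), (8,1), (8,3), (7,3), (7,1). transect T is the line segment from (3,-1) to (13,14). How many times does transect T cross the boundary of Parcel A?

2

The segment meets the boundary at (9.667,9), (5,2).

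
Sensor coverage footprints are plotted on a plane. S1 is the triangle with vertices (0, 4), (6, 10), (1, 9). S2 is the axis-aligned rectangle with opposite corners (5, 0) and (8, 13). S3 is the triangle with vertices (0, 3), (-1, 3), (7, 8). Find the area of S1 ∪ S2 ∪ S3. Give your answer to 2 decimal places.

By inclusion–exclusion:
Individual areas: |S1| = 12, |S2| = 39, |S3| = 2.5.
|S1∩S2| = 0.4.
|S1∩S3| = 0.
|S2∩S3| = 0.1786.
|S1∩S2∩S3| = 0.
|S1 ∪ S2 ∪ S3| = 53.5 − 0.5786 + 0 = 52.92.

52.92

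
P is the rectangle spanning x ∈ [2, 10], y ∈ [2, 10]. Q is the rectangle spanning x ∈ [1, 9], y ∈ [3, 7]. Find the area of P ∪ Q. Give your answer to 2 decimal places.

By inclusion–exclusion:
Individual areas: |P| = 64, |Q| = 32.
|P∩Q|: x∈[2,9], y∈[3,7] → 7·4 = 28.
|P ∪ Q| = 96 − 28 = 68.00.

68.00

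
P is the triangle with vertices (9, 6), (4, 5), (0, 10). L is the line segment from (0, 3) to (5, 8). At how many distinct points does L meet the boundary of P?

2

The segment meets the boundary at (4.846,7.846), (3.111,6.111).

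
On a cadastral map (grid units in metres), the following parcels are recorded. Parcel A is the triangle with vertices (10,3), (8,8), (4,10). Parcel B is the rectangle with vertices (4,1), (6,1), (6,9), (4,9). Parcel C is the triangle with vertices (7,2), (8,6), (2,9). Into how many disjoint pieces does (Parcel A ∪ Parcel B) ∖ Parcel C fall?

2

(Parcel A ∪ Parcel B) ∖ Parcel C splits into 2 disjoint pieces (area 9.9478, area 7.6).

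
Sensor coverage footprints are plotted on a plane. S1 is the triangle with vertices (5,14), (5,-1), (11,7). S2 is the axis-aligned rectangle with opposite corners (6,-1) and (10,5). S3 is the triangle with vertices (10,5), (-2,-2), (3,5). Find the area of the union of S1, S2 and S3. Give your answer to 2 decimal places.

78.04

By inclusion–exclusion:
Individual areas: |S1| = 45, |S2| = 24, |S3| = 24.5.
|S1∩S2| = 8.1667.
|S1∩S3| = 7.162.
|S2∩S3| = 4.6667.
|S1∩S2∩S3| = 4.537.
|S1 ∪ S2 ∪ S3| = 93.5 − 19.9954 + 4.537 = 78.04.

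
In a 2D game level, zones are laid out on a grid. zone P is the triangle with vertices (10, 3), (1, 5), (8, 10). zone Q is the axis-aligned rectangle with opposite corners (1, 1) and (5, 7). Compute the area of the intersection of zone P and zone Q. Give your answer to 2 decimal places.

The intersection is the polygon with vertices (1,5), (3.8,7), (5,7), (5,4.111).
By the shoelace formula its area is 6.98.

6.98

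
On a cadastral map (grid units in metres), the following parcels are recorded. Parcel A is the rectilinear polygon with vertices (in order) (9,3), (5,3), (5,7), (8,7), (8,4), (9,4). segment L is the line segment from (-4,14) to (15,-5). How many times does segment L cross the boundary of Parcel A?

The segment meets the boundary at (7,3), (5,5).

2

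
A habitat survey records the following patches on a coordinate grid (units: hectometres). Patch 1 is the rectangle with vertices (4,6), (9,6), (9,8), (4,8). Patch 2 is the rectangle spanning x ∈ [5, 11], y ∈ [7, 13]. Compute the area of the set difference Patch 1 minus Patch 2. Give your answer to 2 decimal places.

6.00

|Patch 1∩Patch 2|: x∈[5,9], y∈[7,8] → 4·1 = 4.
|Patch 1| = 10.
|Patch 1 ∖ Patch 2| = |Patch 1| − |Patch 1∩Patch 2| = 10 − 4 = 6.00.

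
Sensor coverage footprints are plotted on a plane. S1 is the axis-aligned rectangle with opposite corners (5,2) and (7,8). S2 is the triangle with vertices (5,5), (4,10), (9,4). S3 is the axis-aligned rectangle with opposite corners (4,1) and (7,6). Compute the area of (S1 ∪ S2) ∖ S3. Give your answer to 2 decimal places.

7.97

|S1 ∪ S2| = 16.0667.
|(S1 ∪ S2) ∩ S3| = 8.1.
|(S1 ∪ S2) ∖ S3| = 16.0667 − 8.1 = 7.97.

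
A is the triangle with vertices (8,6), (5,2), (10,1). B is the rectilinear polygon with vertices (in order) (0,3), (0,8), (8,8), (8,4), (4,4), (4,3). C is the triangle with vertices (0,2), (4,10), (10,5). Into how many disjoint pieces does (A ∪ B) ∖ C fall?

(A ∪ B) ∖ C splits into 4 disjoint pieces (area 9.8041, area 0.0667, area 8.75, area 1.0667).

4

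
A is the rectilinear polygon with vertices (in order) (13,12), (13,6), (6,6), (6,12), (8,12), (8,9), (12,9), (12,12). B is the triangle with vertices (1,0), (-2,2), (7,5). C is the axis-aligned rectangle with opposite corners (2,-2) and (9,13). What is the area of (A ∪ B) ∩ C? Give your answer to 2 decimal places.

|A ∪ B| = 43.5.
|(A ∪ B) ∩ C| = 21.25.

21.25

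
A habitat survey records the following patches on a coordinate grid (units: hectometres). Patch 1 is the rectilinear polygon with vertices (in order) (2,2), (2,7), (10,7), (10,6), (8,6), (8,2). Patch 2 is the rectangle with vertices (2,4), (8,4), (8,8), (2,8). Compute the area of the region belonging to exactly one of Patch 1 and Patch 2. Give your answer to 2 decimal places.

|Patch 1| = 32, |Patch 2| = 24, |Patch 1∩Patch 2| = 18.
|Patch 1 △ Patch 2| = |Patch 1| + |Patch 2| − 2·|Patch 1∩Patch 2| = 32 + 24 − 36 = 20.00.

20.00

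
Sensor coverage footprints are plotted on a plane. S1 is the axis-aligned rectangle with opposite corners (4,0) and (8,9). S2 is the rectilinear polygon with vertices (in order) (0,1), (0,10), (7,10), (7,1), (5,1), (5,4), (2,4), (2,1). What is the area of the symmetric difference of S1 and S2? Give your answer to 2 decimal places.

|S1| = 36, |S2| = 54, |S1∩S2| = 21.
|S1 △ S2| = |S1| + |S2| − 2·|S1∩S2| = 36 + 54 − 42 = 48.00.

48.00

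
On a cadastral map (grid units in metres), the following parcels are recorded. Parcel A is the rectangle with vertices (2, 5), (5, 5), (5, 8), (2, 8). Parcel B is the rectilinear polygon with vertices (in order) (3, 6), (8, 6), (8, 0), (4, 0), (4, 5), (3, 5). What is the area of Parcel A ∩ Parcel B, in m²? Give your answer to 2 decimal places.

2.00

The intersection is the polygon with vertices (5,5), (4,5), (3,5), (3,6), (5,6).
By the shoelace formula its area is 2.00.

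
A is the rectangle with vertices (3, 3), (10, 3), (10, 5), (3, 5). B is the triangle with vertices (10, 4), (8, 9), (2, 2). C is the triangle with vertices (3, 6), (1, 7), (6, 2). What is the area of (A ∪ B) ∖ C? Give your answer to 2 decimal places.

|A ∪ B| = 25.6405.
|(A ∪ B) ∩ C| = 1.0408.
|(A ∪ B) ∖ C| = 25.6405 − 1.0408 = 24.60.

24.60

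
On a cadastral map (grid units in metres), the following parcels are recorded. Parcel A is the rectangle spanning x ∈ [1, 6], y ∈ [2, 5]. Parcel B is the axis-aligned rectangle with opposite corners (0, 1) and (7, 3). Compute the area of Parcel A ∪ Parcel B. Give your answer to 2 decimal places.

By inclusion–exclusion:
Individual areas: |Parcel A| = 15, |Parcel B| = 14.
|Parcel A∩Parcel B|: x∈[1,6], y∈[2,3] → 5·1 = 5.
|Parcel A ∪ Parcel B| = 29 − 5 = 24.00.

24.00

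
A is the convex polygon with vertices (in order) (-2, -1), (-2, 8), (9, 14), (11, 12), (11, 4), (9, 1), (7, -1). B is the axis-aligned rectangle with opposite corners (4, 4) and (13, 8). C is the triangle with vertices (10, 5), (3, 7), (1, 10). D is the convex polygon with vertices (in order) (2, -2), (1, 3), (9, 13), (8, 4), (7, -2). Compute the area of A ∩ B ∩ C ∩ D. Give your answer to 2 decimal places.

The intersection is the polygon with vertices (8.221,5.988), (8.169,5.523), (4,6.714), (4,6.75), (4.877,7.846).
By the shoelace formula its area is 3.72.

3.72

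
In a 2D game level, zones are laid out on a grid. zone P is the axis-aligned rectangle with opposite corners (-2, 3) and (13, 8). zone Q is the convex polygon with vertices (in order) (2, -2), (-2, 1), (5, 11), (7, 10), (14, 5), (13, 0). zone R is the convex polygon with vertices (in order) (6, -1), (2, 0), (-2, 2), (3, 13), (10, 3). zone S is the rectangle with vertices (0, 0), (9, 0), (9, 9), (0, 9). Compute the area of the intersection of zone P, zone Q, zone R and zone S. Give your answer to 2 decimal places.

34.53

The intersection is the polygon with vertices (2.9,8), (6.5,8), (9,4.429), (9,3), (0,3), (0,3.857).
By the shoelace formula its area is 34.53.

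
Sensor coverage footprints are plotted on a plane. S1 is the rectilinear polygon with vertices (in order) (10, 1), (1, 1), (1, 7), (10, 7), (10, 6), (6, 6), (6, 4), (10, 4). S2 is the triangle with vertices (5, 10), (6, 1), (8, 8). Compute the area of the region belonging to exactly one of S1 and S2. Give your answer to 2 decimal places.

|S1| = 46, |S2| = 12.5, |S1∩S2| = 4.8571.
|S1 △ S2| = |S1| + |S2| − 2·|S1∩S2| = 46 + 12.5 − 9.7143 = 48.79.

48.79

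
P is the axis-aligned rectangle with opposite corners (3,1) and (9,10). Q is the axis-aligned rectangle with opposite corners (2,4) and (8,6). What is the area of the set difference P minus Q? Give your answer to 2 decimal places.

|P∩Q|: x∈[3,8], y∈[4,6] → 5·2 = 10.
|P| = 54.
|P ∖ Q| = |P| − |P∩Q| = 54 − 10 = 44.00.

44.00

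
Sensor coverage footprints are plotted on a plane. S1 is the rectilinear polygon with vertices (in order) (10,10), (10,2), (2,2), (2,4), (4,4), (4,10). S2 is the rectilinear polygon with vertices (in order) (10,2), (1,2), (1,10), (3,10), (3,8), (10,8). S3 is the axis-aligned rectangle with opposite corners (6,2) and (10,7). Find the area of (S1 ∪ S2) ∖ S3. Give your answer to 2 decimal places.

|S1 ∪ S2| = 70.
|(S1 ∪ S2) ∩ S3| = 20.
|(S1 ∪ S2) ∖ S3| = 70 − 20 = 50.00.

50.00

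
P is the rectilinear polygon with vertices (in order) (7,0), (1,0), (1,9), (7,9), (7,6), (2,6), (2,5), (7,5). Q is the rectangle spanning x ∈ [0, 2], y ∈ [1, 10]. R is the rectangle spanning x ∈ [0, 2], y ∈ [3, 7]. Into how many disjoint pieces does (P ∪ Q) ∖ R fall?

2

(P ∪ Q) ∖ R splits into 2 disjoint pieces (area 30, area 21).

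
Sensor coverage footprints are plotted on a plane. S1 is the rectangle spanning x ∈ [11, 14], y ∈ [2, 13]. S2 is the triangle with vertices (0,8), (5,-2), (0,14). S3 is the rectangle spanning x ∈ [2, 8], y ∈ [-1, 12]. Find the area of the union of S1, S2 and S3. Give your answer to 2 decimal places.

By inclusion–exclusion:
Individual areas: |S1| = 33, |S2| = 15, |S3| = 78.
|S1∩S2| = 0.
|S1∩S3| = 0 (no overlap).
|S2∩S3| = 5.3063.
|S1∩S2∩S3| = 0.
|S1 ∪ S2 ∪ S3| = 126 − 5.3063 + 0 = 120.69.

120.69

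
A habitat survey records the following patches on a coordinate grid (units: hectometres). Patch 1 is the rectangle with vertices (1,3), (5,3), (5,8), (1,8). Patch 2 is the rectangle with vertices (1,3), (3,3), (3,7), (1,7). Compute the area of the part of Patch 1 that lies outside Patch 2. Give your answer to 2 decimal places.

12.00

|Patch 1∩Patch 2|: x∈[1,3], y∈[3,7] → 2·4 = 8.
|Patch 1| = 20.
|Patch 1 ∖ Patch 2| = |Patch 1| − |Patch 1∩Patch 2| = 20 − 8 = 12.00.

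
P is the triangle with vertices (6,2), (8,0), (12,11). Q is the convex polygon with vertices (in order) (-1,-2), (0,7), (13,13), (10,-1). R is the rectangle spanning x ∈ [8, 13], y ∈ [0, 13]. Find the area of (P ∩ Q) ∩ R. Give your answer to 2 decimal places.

The region (P ∩ Q) ∩ R is the polygon with vertices (8,0), (8,5), (12,11).
By the shoelace formula its area is 10.00.

10.00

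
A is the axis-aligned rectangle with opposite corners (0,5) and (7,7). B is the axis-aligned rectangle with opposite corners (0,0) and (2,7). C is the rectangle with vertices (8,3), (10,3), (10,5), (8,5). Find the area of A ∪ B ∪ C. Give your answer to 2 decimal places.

By inclusion–exclusion:
Individual areas: |A| = 14, |B| = 14, |C| = 4.
|A∩B|: x∈[0,2], y∈[5,7] → 2·2 = 4.
|A∩C| = 0 (no overlap).
|B∩C| = 0 (no overlap).
|A∩B∩C| = 0.
|A ∪ B ∪ C| = 32 − 4 + 0 = 28.00.

28.00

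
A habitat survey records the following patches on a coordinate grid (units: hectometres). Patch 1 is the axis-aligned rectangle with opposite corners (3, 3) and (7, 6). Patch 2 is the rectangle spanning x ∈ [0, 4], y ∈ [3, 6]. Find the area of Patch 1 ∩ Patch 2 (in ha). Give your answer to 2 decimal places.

3.00

|Patch 1∩Patch 2|: x∈[3,4], y∈[3,6] → 1·3 = 3.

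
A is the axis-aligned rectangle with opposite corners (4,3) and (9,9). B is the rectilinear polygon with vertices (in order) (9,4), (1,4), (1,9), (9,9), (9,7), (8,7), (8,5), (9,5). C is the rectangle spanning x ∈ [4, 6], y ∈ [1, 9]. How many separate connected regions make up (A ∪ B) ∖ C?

2

(A ∪ B) ∖ C splits into 2 disjoint pieces (area 18, area 15).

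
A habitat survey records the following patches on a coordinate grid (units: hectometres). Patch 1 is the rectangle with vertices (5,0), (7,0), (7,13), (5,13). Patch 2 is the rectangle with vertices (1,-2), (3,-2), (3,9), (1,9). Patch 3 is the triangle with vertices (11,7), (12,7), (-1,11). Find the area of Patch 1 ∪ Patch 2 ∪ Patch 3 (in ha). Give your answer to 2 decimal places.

By inclusion–exclusion:
Individual areas: |Patch 1| = 26, |Patch 2| = 22, |Patch 3| = 2.
|Patch 1∩Patch 2| = 0 (no overlap).
|Patch 1∩Patch 3| = 0.359.
|Patch 2∩Patch 3| = 0.
|Patch 1∩Patch 2∩Patch 3| = 0.
|Patch 1 ∪ Patch 2 ∪ Patch 3| = 50 − 0.359 + 0 = 49.64.

49.64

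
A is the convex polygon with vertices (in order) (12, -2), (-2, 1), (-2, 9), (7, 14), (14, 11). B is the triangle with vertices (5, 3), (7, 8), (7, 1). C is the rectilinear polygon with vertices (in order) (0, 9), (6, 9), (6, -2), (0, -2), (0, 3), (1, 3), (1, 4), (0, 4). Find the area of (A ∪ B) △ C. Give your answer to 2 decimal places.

|A ∪ B| = 189.
|(A ∪ B) ∩ C| = 53.4286.
|(A ∪ B) △ C| = 189 + 65 − 106.8571 = 147.14.

147.14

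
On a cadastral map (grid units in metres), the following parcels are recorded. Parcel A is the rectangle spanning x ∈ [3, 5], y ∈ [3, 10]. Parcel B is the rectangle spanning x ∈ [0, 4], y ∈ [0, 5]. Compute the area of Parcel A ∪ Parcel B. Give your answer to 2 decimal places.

32.00

By inclusion–exclusion:
Individual areas: |Parcel A| = 14, |Parcel B| = 20.
|Parcel A∩Parcel B|: x∈[3,4], y∈[3,5] → 1·2 = 2.
|Parcel A ∪ Parcel B| = 34 − 2 = 32.00.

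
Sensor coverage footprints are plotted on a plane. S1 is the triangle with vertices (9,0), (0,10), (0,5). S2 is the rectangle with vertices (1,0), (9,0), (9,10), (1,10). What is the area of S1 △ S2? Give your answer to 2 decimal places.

66.94

|S1| = 22.5, |S2| = 80, |S1∩S2| = 17.7778.
|S1 △ S2| = |S1| + |S2| − 2·|S1∩S2| = 22.5 + 80 − 35.5556 = 66.94.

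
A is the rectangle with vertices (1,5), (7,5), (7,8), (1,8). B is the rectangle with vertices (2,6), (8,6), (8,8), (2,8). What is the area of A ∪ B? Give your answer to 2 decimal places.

20.00

By inclusion–exclusion:
Individual areas: |A| = 18, |B| = 12.
|A∩B|: x∈[2,7], y∈[6,8] → 5·2 = 10.
|A ∪ B| = 30 − 10 = 20.00.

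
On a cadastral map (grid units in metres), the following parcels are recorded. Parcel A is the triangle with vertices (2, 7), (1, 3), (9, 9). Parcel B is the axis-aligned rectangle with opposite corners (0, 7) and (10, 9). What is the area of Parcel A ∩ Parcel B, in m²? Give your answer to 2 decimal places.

The intersection is the polygon with vertices (6.333,7), (2,7), (9,9).
By the shoelace formula its area is 4.33.

4.33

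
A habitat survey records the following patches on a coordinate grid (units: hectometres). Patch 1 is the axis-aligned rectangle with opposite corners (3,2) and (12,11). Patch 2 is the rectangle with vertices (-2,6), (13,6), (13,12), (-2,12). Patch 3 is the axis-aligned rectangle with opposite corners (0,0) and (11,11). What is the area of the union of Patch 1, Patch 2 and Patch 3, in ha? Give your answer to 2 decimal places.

160.00

By inclusion–exclusion:
Individual areas: |Patch 1| = 81, |Patch 2| = 90, |Patch 3| = 121.
|Patch 1∩Patch 2|: x∈[3,12], y∈[6,11] → 9·5 = 45.
|Patch 1∩Patch 3|: x∈[3,11], y∈[2,11] → 8·9 = 72.
|Patch 2∩Patch 3|: x∈[0,11], y∈[6,11] → 11·5 = 55.
|Patch 1∩Patch 2∩Patch 3| = 40.
|Patch 1 ∪ Patch 2 ∪ Patch 3| = 292 − 172 + 40 = 160.00.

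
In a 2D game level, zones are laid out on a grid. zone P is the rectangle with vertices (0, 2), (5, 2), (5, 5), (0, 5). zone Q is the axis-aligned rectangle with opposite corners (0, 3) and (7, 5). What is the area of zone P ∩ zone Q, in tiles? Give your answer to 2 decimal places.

10.00

|zone P∩zone Q|: x∈[0,5], y∈[3,5] → 5·2 = 10.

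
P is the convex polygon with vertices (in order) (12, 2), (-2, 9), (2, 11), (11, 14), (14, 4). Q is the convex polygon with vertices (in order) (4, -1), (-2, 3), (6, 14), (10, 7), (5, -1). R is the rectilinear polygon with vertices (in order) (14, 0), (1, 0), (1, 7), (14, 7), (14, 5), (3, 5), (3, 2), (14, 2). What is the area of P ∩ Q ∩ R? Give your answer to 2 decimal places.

The intersection is the polygon with vertices (8.75,5), (6,5), (2,7), (10,7).
By the shoelace formula its area is 10.75.

10.75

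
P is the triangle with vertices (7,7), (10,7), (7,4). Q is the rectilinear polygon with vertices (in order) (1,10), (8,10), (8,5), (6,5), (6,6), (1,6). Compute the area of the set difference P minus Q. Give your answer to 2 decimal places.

2.50

|P| = 4.5, |P∩Q| = 2.
|P ∖ Q| = |P| − |P∩Q| = 4.5 − 2 = 2.50.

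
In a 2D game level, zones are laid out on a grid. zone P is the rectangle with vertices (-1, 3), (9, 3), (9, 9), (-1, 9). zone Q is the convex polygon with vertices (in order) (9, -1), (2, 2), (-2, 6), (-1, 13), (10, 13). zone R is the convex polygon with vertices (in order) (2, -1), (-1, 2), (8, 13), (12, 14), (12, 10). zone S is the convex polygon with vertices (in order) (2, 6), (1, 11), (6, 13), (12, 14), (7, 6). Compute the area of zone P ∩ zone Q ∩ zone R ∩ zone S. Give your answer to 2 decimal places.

13.31

The intersection is the polygon with vertices (4.727,9), (8.875,9), (7,6), (2.273,6).
By the shoelace formula its area is 13.31.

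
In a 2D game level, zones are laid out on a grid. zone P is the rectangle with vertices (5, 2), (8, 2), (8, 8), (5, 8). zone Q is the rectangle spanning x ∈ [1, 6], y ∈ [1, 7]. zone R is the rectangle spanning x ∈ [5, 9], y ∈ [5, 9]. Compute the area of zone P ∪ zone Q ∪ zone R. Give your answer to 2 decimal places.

50.00

By inclusion–exclusion:
Individual areas: |zone P| = 18, |zone Q| = 30, |zone R| = 16.
|zone P∩zone Q|: x∈[5,6], y∈[2,7] → 1·5 = 5.
|zone P∩zone R|: x∈[5,8], y∈[5,8] → 3·3 = 9.
|zone Q∩zone R|: x∈[5,6], y∈[5,7] → 1·2 = 2.
|zone P∩zone Q∩zone R| = 2.
|zone P ∪ zone Q ∪ zone R| = 64 − 16 + 2 = 50.00.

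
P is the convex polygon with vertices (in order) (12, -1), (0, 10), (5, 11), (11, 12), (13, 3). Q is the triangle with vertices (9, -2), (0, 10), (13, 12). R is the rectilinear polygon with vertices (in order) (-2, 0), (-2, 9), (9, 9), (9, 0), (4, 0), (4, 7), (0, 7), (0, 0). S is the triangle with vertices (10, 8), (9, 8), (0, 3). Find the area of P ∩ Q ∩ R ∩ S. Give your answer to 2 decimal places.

The intersection is the polygon with vertices (9,7.5), (4.941,5.471), (4.755,5.641), (9,8).
By the shoelace formula its area is 1.60.

1.60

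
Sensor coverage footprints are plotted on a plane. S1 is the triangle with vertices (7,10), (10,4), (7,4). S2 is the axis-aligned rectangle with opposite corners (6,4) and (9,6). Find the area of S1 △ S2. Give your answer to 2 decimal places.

|S1| = 9, |S2| = 6, |S1∩S2| = 4.
|S1 △ S2| = |S1| + |S2| − 2·|S1∩S2| = 9 + 6 − 8 = 7.00.

7.00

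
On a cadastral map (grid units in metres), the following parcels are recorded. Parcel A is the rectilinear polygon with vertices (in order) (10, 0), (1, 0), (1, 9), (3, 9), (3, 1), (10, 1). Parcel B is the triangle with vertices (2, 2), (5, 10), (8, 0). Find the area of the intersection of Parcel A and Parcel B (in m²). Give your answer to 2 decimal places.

2.85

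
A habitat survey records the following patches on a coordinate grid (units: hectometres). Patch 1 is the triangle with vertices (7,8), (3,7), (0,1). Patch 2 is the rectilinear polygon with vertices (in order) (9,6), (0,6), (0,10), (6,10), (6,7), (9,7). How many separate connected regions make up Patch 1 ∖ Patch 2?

Patch 1 ∖ Patch 2 splits into 2 disjoint pieces (area 0.375, area 6.25).

2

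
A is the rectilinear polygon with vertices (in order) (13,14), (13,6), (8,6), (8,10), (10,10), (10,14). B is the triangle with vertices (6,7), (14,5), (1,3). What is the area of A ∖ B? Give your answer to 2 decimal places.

31.50

|A| = 32, |A∩B| = 0.5.
|A ∖ B| = |A| − |A∩B| = 32 − 0.5 = 31.50.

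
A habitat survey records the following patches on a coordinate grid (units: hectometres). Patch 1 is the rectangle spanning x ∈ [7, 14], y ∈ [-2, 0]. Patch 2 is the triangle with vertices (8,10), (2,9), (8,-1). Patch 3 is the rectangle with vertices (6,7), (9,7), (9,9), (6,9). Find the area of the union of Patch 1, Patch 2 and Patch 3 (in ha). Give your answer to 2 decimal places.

By inclusion–exclusion:
Individual areas: |Patch 1| = 14, |Patch 2| = 33, |Patch 3| = 6.
|Patch 1∩Patch 2| = 0.3.
|Patch 1∩Patch 3| = 0 (no overlap).
|Patch 2∩Patch 3| = 4.
|Patch 1∩Patch 2∩Patch 3| = 0.
|Patch 1 ∪ Patch 2 ∪ Patch 3| = 53 − 4.3 + 0 = 48.70.

48.70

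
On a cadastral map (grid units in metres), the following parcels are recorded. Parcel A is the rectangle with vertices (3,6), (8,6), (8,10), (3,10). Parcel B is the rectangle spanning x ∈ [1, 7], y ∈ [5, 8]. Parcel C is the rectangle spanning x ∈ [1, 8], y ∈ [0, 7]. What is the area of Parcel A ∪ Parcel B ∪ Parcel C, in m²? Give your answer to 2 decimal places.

66.00

By inclusion–exclusion:
Individual areas: |Parcel A| = 20, |Parcel B| = 18, |Parcel C| = 49.
|Parcel A∩Parcel B|: x∈[3,7], y∈[6,8] → 4·2 = 8.
|Parcel A∩Parcel C|: x∈[3,8], y∈[6,7] → 5·1 = 5.
|Parcel B∩Parcel C|: x∈[1,7], y∈[5,7] → 6·2 = 12.
|Parcel A∩Parcel B∩Parcel C| = 4.
|Parcel A ∪ Parcel B ∪ Parcel C| = 87 − 25 + 4 = 66.00.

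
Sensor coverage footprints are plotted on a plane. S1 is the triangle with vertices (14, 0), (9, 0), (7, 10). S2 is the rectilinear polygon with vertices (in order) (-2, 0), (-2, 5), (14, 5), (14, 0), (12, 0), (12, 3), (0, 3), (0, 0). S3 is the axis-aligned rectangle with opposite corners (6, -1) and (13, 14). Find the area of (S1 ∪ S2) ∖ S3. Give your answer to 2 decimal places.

|S1 ∪ S2| = 60.1429.
|(S1 ∪ S2) ∩ S3| = 33.1429.
|(S1 ∪ S2) ∖ S3| = 60.1429 − 33.1429 = 27.00.

27.00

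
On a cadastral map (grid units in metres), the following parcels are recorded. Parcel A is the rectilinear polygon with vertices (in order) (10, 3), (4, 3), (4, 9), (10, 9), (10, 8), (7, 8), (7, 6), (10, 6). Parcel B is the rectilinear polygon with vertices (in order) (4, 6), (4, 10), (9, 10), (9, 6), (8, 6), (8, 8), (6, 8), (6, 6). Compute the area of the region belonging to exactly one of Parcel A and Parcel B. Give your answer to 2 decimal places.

28.00

|Parcel A| = 30, |Parcel B| = 16, |Parcel A∩Parcel B| = 9.
|Parcel A △ Parcel B| = |Parcel A| + |Parcel B| − 2·|Parcel A∩Parcel B| = 30 + 16 − 18 = 28.00.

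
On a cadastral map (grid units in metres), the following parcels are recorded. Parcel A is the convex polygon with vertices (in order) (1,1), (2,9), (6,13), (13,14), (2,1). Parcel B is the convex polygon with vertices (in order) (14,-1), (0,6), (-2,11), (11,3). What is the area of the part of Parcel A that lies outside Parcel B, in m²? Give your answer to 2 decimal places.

48.02

|Parcel A| = 60, |Parcel A∩Parcel B| = 11.9823.
|Parcel A ∖ Parcel B| = |Parcel A| − |Parcel A∩Parcel B| = 60 − 11.9823 = 48.02.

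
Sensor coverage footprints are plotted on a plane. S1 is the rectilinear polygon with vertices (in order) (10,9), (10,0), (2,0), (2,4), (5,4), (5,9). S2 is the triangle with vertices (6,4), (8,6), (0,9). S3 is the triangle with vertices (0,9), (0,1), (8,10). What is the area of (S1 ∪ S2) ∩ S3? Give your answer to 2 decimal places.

|S1 ∪ S2| = 62.7292.
|(S1 ∪ S2) ∩ S3| = 7.67.

7.67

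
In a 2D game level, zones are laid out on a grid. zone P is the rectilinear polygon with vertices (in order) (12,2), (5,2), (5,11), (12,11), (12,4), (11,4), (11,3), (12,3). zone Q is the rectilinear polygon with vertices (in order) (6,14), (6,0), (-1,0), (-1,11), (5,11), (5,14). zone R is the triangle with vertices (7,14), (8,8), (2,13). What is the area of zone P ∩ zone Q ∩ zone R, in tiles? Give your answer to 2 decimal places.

The intersection is the polygon with vertices (5,11), (6,11), (6,9.667), (5,10.5).
By the shoelace formula its area is 0.92.

0.92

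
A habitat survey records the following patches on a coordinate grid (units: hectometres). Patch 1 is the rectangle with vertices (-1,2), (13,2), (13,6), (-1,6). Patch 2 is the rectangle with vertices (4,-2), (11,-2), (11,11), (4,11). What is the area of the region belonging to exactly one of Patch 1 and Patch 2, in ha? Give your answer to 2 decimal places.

91.00

|Patch 1∩Patch 2|: x∈[4,11], y∈[2,6] → 7·4 = 28.
|Patch 1 △ Patch 2| = |Patch 1| + |Patch 2| − 2·|Patch 1∩Patch 2| = 56 + 91 − 56 = 91.00.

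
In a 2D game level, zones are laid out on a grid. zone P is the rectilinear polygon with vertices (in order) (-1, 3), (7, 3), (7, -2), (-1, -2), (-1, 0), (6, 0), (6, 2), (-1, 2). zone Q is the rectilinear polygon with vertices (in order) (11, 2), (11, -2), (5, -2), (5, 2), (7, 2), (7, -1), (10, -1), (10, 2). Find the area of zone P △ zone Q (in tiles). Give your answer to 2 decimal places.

|zone P| = 26, |zone Q| = 15, |zone P∩zone Q| = 6.
|zone P △ zone Q| = |zone P| + |zone Q| − 2·|zone P∩zone Q| = 26 + 15 − 12 = 29.00.

29.00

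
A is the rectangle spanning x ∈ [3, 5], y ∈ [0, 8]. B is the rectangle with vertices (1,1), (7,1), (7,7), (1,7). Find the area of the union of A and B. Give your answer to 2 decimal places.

By inclusion–exclusion:
Individual areas: |A| = 16, |B| = 36.
|A∩B|: x∈[3,5], y∈[1,7] → 2·6 = 12.
|A ∪ B| = 52 − 12 = 40.00.

40.00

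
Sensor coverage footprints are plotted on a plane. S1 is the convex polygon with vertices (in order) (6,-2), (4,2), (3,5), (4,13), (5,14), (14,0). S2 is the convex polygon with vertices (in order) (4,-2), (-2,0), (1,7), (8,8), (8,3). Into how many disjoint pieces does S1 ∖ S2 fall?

1

S1 ∖ S2 is a single connected region.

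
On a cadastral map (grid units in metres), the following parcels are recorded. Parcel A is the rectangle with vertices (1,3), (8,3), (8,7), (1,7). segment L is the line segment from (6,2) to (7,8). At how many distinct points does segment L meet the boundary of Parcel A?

The segment meets the boundary at (6.833,7), (6.167,3).

2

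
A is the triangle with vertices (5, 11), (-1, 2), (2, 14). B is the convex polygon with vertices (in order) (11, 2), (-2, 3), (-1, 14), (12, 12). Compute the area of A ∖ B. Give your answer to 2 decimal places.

|A| = 22.5, |A∩B| = 22.1828.
|A ∖ B| = |A| − |A∩B| = 22.5 − 22.1828 = 0.32.

0.32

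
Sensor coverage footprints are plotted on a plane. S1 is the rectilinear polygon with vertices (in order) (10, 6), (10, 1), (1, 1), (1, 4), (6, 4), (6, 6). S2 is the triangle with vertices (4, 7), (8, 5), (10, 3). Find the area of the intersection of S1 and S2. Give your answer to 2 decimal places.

1.67

The intersection is the polygon with vertices (6,6), (8,5), (10,3), (6,5.667).
By the shoelace formula its area is 1.67.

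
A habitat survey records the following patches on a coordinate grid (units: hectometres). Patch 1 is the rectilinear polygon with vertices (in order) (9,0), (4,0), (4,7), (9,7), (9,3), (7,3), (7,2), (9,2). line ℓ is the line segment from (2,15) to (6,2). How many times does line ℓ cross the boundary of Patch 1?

1

The segment meets the boundary at (4.462,7).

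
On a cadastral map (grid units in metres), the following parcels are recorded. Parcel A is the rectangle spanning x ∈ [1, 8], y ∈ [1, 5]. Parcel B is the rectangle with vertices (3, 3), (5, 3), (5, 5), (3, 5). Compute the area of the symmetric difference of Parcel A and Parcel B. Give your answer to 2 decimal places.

24.00

|Parcel A∩Parcel B|: x∈[3,5], y∈[3,5] → 2·2 = 4.
|Parcel A △ Parcel B| = |Parcel A| + |Parcel B| − 2·|Parcel A∩Parcel B| = 28 + 4 − 8 = 24.00.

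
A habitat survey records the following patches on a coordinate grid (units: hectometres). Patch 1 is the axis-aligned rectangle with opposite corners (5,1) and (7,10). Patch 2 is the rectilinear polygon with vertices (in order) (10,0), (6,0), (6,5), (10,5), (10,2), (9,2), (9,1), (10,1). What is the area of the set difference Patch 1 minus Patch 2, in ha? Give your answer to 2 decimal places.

|Patch 1| = 18, |Patch 1∩Patch 2| = 4.
|Patch 1 ∖ Patch 2| = |Patch 1| − |Patch 1∩Patch 2| = 18 − 4 = 14.00.

14.00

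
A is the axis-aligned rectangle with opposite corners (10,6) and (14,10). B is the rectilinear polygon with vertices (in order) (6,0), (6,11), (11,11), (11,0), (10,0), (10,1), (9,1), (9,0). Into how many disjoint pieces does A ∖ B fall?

1

A ∖ B is a single connected region.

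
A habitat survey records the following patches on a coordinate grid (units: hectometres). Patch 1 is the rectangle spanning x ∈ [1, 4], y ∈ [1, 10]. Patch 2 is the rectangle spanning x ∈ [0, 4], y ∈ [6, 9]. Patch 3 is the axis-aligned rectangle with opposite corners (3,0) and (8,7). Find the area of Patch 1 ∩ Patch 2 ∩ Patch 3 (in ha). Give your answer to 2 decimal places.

The intersection is the polygon with vertices (3,6), (3,7), (4,7), (4,6).
By the shoelace formula its area is 1.00.

1.00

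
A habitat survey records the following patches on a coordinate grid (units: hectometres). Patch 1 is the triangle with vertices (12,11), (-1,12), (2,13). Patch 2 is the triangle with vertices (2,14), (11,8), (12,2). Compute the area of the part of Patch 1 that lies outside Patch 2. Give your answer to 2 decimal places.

|Patch 1| = 8, |Patch 1∩Patch 2| = 1.4321.
|Patch 1 ∖ Patch 2| = |Patch 1| − |Patch 1∩Patch 2| = 8 − 1.4321 = 6.57.

6.57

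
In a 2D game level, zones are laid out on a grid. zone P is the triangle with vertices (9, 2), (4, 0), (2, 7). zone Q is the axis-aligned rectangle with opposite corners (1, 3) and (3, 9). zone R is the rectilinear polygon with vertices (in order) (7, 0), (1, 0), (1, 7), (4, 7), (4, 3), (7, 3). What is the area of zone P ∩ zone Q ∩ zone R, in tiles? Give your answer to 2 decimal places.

The intersection is the polygon with vertices (3,6.286), (3,3.5), (2,7).
By the shoelace formula its area is 1.39.

1.39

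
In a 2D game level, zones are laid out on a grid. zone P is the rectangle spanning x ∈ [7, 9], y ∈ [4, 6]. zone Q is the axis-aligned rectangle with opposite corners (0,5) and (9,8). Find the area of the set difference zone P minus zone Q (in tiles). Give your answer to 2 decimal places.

|zone P∩zone Q|: x∈[7,9], y∈[5,6] → 2·1 = 2.
|zone P| = 4.
|zone P ∖ zone Q| = |zone P| − |zone P∩zone Q| = 4 − 2 = 2.00.

2.00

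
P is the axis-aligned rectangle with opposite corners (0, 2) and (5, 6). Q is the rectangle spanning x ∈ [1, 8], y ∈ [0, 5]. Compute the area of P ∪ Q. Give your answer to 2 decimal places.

By inclusion–exclusion:
Individual areas: |P| = 20, |Q| = 35.
|P∩Q|: x∈[1,5], y∈[2,5] → 4·3 = 12.
|P ∪ Q| = 55 − 12 = 43.00.

43.00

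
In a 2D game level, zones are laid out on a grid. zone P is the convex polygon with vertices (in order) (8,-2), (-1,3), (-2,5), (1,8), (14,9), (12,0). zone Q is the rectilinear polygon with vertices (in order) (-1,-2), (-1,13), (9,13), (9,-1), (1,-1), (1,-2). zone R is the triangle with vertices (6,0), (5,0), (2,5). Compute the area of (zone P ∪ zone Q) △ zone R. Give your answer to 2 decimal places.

179.94

|zone P ∪ zone Q| = 182.4385.
|(zone P ∪ zone Q) ∩ zone R| = 2.5.
|(zone P ∪ zone Q) △ zone R| = 182.4385 + 2.5 − 5 = 179.94.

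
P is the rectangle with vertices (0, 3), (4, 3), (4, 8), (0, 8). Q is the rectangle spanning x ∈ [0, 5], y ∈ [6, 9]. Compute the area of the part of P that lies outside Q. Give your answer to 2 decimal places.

12.00

|P∩Q|: x∈[0,4], y∈[6,8] → 4·2 = 8.
|P| = 20.
|P ∖ Q| = |P| − |P∩Q| = 20 − 8 = 12.00.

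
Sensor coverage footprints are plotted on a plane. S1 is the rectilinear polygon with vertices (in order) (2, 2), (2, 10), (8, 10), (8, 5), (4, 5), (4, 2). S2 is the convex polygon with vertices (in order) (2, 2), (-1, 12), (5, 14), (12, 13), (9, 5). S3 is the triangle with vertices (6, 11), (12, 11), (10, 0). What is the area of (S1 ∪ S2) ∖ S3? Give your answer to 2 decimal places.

82.53

|S1 ∪ S2| = 100.8571.
|(S1 ∪ S2) ∩ S3| = 18.3287.
|(S1 ∪ S2) ∖ S3| = 100.8571 − 18.3287 = 82.53.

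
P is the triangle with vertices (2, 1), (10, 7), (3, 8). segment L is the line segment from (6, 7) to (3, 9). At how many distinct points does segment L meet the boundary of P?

The segment meets the boundary at (4.909,7.727).

1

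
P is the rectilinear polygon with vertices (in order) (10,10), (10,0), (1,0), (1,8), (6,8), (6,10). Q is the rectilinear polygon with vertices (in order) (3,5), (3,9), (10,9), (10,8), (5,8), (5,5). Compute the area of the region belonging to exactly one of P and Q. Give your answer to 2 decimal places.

73.00

|P| = 80, |Q| = 13, |P∩Q| = 10.
|P △ Q| = |P| + |Q| − 2·|P∩Q| = 80 + 13 − 20 = 73.00.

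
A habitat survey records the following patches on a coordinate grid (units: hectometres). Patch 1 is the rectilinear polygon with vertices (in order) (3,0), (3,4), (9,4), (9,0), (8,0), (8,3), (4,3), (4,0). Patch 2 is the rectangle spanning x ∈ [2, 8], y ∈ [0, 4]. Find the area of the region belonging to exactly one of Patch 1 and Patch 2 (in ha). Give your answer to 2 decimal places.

|Patch 1| = 12, |Patch 2| = 24, |Patch 1∩Patch 2| = 8.
|Patch 1 △ Patch 2| = |Patch 1| + |Patch 2| − 2·|Patch 1∩Patch 2| = 12 + 24 − 16 = 20.00.

20.00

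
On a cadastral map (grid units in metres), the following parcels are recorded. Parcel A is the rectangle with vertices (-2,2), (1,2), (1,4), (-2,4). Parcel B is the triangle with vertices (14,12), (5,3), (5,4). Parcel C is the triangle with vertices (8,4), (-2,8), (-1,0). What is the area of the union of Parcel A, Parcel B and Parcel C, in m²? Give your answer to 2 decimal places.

By inclusion–exclusion:
Individual areas: |Parcel A| = 6, |Parcel B| = 4.5, |Parcel C| = 38.
|Parcel A∩Parcel B| = 0.
|Parcel A∩Parcel C| = 4.75.
|Parcel B∩Parcel C| = 1.17.
|Parcel A∩Parcel B∩Parcel C| = 0.
|Parcel A ∪ Parcel B ∪ Parcel C| = 48.5 − 5.92 + 0 = 42.58.

42.58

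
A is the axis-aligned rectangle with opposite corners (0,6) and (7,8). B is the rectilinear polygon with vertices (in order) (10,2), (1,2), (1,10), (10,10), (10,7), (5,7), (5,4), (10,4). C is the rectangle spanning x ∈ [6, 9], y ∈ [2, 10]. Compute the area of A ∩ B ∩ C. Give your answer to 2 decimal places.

The intersection is the polygon with vertices (7,7), (6,7), (6,8), (7,8).
By the shoelace formula its area is 1.00.

1.00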